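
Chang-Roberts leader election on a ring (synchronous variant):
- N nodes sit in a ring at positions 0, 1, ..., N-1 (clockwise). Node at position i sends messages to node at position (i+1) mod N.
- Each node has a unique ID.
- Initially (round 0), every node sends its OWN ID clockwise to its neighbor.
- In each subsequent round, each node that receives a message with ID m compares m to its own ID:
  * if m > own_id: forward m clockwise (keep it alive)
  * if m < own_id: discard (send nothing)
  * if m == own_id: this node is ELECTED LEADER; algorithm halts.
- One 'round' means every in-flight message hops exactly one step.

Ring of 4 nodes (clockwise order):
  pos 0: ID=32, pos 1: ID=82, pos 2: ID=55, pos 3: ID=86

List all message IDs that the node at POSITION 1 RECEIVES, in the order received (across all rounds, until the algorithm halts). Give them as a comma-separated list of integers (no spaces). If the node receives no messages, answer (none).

Round 1: pos1(id82) recv 32: drop; pos2(id55) recv 82: fwd; pos3(id86) recv 55: drop; pos0(id32) recv 86: fwd
Round 2: pos3(id86) recv 82: drop; pos1(id82) recv 86: fwd
Round 3: pos2(id55) recv 86: fwd
Round 4: pos3(id86) recv 86: ELECTED

Answer: 32,86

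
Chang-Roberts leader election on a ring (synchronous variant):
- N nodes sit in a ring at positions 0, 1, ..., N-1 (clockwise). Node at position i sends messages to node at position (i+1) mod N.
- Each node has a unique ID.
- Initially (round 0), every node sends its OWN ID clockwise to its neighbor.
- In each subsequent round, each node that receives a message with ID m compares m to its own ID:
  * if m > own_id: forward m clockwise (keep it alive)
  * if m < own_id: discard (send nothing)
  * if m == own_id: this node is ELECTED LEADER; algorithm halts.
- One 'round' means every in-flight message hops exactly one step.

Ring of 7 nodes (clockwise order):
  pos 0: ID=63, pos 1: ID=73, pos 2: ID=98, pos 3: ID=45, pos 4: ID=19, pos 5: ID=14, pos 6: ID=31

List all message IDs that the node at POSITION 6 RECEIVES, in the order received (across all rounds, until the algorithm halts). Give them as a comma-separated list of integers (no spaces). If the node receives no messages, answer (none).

Round 1: pos1(id73) recv 63: drop; pos2(id98) recv 73: drop; pos3(id45) recv 98: fwd; pos4(id19) recv 45: fwd; pos5(id14) recv 19: fwd; pos6(id31) recv 14: drop; pos0(id63) recv 31: drop
Round 2: pos4(id19) recv 98: fwd; pos5(id14) recv 45: fwd; pos6(id31) recv 19: drop
Round 3: pos5(id14) recv 98: fwd; pos6(id31) recv 45: fwd
Round 4: pos6(id31) recv 98: fwd; pos0(id63) recv 45: drop
Round 5: pos0(id63) recv 98: fwd
Round 6: pos1(id73) recv 98: fwd
Round 7: pos2(id98) recv 98: ELECTED

Answer: 14,19,45,98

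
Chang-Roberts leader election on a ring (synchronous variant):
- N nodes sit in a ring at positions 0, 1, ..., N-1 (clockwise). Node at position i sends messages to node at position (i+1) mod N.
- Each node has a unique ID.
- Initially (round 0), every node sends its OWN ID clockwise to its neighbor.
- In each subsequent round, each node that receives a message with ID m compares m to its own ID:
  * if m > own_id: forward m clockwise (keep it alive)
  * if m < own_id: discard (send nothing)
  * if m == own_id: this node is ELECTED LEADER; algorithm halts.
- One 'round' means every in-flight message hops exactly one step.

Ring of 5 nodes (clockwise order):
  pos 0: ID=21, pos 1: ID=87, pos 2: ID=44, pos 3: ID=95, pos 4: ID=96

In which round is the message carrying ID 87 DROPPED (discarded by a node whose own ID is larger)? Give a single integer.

Round 1: pos1(id87) recv 21: drop; pos2(id44) recv 87: fwd; pos3(id95) recv 44: drop; pos4(id96) recv 95: drop; pos0(id21) recv 96: fwd
Round 2: pos3(id95) recv 87: drop; pos1(id87) recv 96: fwd
Round 3: pos2(id44) recv 96: fwd
Round 4: pos3(id95) recv 96: fwd
Round 5: pos4(id96) recv 96: ELECTED
Message ID 87 originates at pos 1; dropped at pos 3 in round 2

Answer: 2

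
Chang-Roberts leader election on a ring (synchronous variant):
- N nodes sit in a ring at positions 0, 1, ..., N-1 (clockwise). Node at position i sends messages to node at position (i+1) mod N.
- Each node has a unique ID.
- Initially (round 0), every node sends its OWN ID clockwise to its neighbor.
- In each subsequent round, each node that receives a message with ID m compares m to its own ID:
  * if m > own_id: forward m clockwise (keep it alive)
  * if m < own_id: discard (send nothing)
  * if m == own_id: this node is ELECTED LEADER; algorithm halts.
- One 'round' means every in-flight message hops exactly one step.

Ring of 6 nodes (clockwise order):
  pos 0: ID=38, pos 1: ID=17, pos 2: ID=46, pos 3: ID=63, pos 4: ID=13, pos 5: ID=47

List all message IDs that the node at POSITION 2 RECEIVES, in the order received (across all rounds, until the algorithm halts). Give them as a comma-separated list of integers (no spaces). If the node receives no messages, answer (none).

Answer: 17,38,47,63

Derivation:
Round 1: pos1(id17) recv 38: fwd; pos2(id46) recv 17: drop; pos3(id63) recv 46: drop; pos4(id13) recv 63: fwd; pos5(id47) recv 13: drop; pos0(id38) recv 47: fwd
Round 2: pos2(id46) recv 38: drop; pos5(id47) recv 63: fwd; pos1(id17) recv 47: fwd
Round 3: pos0(id38) recv 63: fwd; pos2(id46) recv 47: fwd
Round 4: pos1(id17) recv 63: fwd; pos3(id63) recv 47: drop
Round 5: pos2(id46) recv 63: fwd
Round 6: pos3(id63) recv 63: ELECTED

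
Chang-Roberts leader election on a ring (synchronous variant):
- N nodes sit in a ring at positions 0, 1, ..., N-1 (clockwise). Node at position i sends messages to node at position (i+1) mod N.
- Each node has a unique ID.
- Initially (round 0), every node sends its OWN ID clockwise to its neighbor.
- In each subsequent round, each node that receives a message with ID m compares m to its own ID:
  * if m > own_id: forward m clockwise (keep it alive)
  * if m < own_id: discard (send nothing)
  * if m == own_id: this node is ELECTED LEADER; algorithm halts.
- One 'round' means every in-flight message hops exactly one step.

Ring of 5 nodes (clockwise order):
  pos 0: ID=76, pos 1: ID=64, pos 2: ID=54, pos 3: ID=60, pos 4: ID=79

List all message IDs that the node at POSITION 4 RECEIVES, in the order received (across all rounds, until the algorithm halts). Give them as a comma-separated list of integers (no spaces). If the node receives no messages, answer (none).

Round 1: pos1(id64) recv 76: fwd; pos2(id54) recv 64: fwd; pos3(id60) recv 54: drop; pos4(id79) recv 60: drop; pos0(id76) recv 79: fwd
Round 2: pos2(id54) recv 76: fwd; pos3(id60) recv 64: fwd; pos1(id64) recv 79: fwd
Round 3: pos3(id60) recv 76: fwd; pos4(id79) recv 64: drop; pos2(id54) recv 79: fwd
Round 4: pos4(id79) recv 76: drop; pos3(id60) recv 79: fwd
Round 5: pos4(id79) recv 79: ELECTED

Answer: 60,64,76,79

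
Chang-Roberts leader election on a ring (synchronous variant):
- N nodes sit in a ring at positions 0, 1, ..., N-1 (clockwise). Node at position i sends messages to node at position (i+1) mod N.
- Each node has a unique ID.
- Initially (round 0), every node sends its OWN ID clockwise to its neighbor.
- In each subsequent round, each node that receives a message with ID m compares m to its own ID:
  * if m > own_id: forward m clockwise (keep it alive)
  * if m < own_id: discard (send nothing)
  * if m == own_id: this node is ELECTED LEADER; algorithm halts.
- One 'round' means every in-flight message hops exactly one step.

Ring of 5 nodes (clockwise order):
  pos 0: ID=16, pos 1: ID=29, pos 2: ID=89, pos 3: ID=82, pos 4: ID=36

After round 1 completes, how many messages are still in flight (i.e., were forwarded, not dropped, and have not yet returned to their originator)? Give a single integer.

Answer: 3

Derivation:
Round 1: pos1(id29) recv 16: drop; pos2(id89) recv 29: drop; pos3(id82) recv 89: fwd; pos4(id36) recv 82: fwd; pos0(id16) recv 36: fwd
After round 1: 3 messages still in flight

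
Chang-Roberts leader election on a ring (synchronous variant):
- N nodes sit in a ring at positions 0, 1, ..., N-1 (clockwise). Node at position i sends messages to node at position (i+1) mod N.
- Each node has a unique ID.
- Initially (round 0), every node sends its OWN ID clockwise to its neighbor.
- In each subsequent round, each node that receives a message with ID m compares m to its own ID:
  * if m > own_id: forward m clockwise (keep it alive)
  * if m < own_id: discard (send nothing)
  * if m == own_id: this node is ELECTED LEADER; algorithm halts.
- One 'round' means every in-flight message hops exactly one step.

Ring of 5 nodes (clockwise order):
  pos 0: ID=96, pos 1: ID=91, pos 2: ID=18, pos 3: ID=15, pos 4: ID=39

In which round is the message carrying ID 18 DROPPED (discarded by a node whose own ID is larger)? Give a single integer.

Round 1: pos1(id91) recv 96: fwd; pos2(id18) recv 91: fwd; pos3(id15) recv 18: fwd; pos4(id39) recv 15: drop; pos0(id96) recv 39: drop
Round 2: pos2(id18) recv 96: fwd; pos3(id15) recv 91: fwd; pos4(id39) recv 18: drop
Round 3: pos3(id15) recv 96: fwd; pos4(id39) recv 91: fwd
Round 4: pos4(id39) recv 96: fwd; pos0(id96) recv 91: drop
Round 5: pos0(id96) recv 96: ELECTED
Message ID 18 originates at pos 2; dropped at pos 4 in round 2

Answer: 2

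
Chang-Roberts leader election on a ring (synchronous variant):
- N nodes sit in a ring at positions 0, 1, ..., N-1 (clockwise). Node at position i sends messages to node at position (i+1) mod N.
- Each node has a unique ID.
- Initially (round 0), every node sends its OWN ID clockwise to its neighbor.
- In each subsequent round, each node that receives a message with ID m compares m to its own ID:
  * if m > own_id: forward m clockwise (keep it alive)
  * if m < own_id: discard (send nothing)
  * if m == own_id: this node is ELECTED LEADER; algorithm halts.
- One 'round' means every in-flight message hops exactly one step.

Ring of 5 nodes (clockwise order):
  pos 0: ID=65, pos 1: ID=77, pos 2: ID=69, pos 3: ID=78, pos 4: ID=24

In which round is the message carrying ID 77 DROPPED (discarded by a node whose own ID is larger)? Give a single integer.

Round 1: pos1(id77) recv 65: drop; pos2(id69) recv 77: fwd; pos3(id78) recv 69: drop; pos4(id24) recv 78: fwd; pos0(id65) recv 24: drop
Round 2: pos3(id78) recv 77: drop; pos0(id65) recv 78: fwd
Round 3: pos1(id77) recv 78: fwd
Round 4: pos2(id69) recv 78: fwd
Round 5: pos3(id78) recv 78: ELECTED
Message ID 77 originates at pos 1; dropped at pos 3 in round 2

Answer: 2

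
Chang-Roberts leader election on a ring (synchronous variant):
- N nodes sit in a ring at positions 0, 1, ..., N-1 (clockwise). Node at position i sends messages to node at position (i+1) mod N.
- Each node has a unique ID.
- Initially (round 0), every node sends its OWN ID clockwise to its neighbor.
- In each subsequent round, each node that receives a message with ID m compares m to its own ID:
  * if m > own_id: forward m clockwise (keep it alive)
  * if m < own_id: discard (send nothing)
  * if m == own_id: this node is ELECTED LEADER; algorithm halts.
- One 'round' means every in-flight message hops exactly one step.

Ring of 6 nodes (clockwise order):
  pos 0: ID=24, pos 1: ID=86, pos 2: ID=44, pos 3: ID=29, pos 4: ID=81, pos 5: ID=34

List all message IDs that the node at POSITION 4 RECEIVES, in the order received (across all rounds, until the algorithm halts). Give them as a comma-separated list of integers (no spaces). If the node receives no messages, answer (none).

Round 1: pos1(id86) recv 24: drop; pos2(id44) recv 86: fwd; pos3(id29) recv 44: fwd; pos4(id81) recv 29: drop; pos5(id34) recv 81: fwd; pos0(id24) recv 34: fwd
Round 2: pos3(id29) recv 86: fwd; pos4(id81) recv 44: drop; pos0(id24) recv 81: fwd; pos1(id86) recv 34: drop
Round 3: pos4(id81) recv 86: fwd; pos1(id86) recv 81: drop
Round 4: pos5(id34) recv 86: fwd
Round 5: pos0(id24) recv 86: fwd
Round 6: pos1(id86) recv 86: ELECTED

Answer: 29,44,86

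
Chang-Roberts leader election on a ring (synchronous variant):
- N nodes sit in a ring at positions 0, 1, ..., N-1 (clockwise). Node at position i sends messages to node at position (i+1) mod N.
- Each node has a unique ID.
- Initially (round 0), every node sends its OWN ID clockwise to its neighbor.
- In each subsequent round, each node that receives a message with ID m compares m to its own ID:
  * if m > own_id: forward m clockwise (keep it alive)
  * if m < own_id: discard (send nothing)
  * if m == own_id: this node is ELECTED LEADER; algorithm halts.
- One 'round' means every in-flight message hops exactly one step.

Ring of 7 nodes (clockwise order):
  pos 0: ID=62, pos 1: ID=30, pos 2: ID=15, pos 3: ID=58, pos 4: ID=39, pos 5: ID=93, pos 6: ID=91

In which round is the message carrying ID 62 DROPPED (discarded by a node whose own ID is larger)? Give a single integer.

Answer: 5

Derivation:
Round 1: pos1(id30) recv 62: fwd; pos2(id15) recv 30: fwd; pos3(id58) recv 15: drop; pos4(id39) recv 58: fwd; pos5(id93) recv 39: drop; pos6(id91) recv 93: fwd; pos0(id62) recv 91: fwd
Round 2: pos2(id15) recv 62: fwd; pos3(id58) recv 30: drop; pos5(id93) recv 58: drop; pos0(id62) recv 93: fwd; pos1(id30) recv 91: fwd
Round 3: pos3(id58) recv 62: fwd; pos1(id30) recv 93: fwd; pos2(id15) recv 91: fwd
Round 4: pos4(id39) recv 62: fwd; pos2(id15) recv 93: fwd; pos3(id58) recv 91: fwd
Round 5: pos5(id93) recv 62: drop; pos3(id58) recv 93: fwd; pos4(id39) recv 91: fwd
Round 6: pos4(id39) recv 93: fwd; pos5(id93) recv 91: drop
Round 7: pos5(id93) recv 93: ELECTED
Message ID 62 originates at pos 0; dropped at pos 5 in round 5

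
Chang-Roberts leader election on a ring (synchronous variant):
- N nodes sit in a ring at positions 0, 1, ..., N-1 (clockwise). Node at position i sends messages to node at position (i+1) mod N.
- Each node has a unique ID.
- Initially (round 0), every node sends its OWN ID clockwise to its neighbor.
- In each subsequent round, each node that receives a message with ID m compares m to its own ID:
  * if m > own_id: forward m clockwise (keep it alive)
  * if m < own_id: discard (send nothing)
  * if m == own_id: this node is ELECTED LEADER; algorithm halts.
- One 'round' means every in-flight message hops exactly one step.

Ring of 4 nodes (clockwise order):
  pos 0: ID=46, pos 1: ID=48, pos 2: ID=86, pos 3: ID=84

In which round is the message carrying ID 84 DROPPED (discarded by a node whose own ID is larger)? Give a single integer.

Answer: 3

Derivation:
Round 1: pos1(id48) recv 46: drop; pos2(id86) recv 48: drop; pos3(id84) recv 86: fwd; pos0(id46) recv 84: fwd
Round 2: pos0(id46) recv 86: fwd; pos1(id48) recv 84: fwd
Round 3: pos1(id48) recv 86: fwd; pos2(id86) recv 84: drop
Round 4: pos2(id86) recv 86: ELECTED
Message ID 84 originates at pos 3; dropped at pos 2 in round 3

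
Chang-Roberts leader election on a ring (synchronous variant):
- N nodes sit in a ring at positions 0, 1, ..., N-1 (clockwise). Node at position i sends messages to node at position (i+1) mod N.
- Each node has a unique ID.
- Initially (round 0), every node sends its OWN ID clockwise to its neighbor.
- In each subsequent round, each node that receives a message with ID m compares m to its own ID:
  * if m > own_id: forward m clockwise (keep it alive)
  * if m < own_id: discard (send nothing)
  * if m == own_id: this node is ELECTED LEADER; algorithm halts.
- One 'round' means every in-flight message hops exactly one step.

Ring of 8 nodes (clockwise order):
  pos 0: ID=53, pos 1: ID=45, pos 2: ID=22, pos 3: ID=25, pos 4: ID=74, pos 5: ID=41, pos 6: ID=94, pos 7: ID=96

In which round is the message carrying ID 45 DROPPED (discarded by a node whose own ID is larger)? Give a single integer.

Round 1: pos1(id45) recv 53: fwd; pos2(id22) recv 45: fwd; pos3(id25) recv 22: drop; pos4(id74) recv 25: drop; pos5(id41) recv 74: fwd; pos6(id94) recv 41: drop; pos7(id96) recv 94: drop; pos0(id53) recv 96: fwd
Round 2: pos2(id22) recv 53: fwd; pos3(id25) recv 45: fwd; pos6(id94) recv 74: drop; pos1(id45) recv 96: fwd
Round 3: pos3(id25) recv 53: fwd; pos4(id74) recv 45: drop; pos2(id22) recv 96: fwd
Round 4: pos4(id74) recv 53: drop; pos3(id25) recv 96: fwd
Round 5: pos4(id74) recv 96: fwd
Round 6: pos5(id41) recv 96: fwd
Round 7: pos6(id94) recv 96: fwd
Round 8: pos7(id96) recv 96: ELECTED
Message ID 45 originates at pos 1; dropped at pos 4 in round 3

Answer: 3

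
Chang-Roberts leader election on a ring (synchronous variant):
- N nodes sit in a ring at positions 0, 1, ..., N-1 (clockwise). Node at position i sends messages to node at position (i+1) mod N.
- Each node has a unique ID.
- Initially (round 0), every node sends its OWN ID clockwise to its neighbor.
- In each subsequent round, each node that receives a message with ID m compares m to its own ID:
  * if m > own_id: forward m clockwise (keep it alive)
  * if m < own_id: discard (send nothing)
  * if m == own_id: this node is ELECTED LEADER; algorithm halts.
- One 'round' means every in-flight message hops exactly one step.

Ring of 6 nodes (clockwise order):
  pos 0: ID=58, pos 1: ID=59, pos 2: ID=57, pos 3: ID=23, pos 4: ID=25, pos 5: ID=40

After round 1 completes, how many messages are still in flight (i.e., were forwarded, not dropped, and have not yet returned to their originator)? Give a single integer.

Answer: 2

Derivation:
Round 1: pos1(id59) recv 58: drop; pos2(id57) recv 59: fwd; pos3(id23) recv 57: fwd; pos4(id25) recv 23: drop; pos5(id40) recv 25: drop; pos0(id58) recv 40: drop
After round 1: 2 messages still in flight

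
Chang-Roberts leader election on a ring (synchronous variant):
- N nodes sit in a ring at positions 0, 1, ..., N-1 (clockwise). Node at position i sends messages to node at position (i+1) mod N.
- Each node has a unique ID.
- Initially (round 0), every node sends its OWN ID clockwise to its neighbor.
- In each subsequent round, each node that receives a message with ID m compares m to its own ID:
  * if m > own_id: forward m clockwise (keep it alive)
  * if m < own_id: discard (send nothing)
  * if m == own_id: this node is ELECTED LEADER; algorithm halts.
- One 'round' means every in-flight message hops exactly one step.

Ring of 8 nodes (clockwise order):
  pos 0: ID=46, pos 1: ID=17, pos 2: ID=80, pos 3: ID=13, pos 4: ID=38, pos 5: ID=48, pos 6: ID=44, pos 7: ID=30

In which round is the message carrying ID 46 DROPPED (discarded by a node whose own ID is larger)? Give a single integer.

Answer: 2

Derivation:
Round 1: pos1(id17) recv 46: fwd; pos2(id80) recv 17: drop; pos3(id13) recv 80: fwd; pos4(id38) recv 13: drop; pos5(id48) recv 38: drop; pos6(id44) recv 48: fwd; pos7(id30) recv 44: fwd; pos0(id46) recv 30: drop
Round 2: pos2(id80) recv 46: drop; pos4(id38) recv 80: fwd; pos7(id30) recv 48: fwd; pos0(id46) recv 44: drop
Round 3: pos5(id48) recv 80: fwd; pos0(id46) recv 48: fwd
Round 4: pos6(id44) recv 80: fwd; pos1(id17) recv 48: fwd
Round 5: pos7(id30) recv 80: fwd; pos2(id80) recv 48: drop
Round 6: pos0(id46) recv 80: fwd
Round 7: pos1(id17) recv 80: fwd
Round 8: pos2(id80) recv 80: ELECTED
Message ID 46 originates at pos 0; dropped at pos 2 in round 2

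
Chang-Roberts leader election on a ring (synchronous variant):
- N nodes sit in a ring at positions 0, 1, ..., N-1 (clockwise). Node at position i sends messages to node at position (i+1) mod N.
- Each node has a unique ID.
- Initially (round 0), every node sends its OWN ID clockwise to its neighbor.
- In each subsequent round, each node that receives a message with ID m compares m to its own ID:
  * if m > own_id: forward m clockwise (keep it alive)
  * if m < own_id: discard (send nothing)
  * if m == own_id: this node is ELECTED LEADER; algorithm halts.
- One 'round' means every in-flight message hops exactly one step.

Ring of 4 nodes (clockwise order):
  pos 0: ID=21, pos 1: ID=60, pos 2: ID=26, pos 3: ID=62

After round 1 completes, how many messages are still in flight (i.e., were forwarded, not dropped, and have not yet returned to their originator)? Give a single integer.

Round 1: pos1(id60) recv 21: drop; pos2(id26) recv 60: fwd; pos3(id62) recv 26: drop; pos0(id21) recv 62: fwd
After round 1: 2 messages still in flight

Answer: 2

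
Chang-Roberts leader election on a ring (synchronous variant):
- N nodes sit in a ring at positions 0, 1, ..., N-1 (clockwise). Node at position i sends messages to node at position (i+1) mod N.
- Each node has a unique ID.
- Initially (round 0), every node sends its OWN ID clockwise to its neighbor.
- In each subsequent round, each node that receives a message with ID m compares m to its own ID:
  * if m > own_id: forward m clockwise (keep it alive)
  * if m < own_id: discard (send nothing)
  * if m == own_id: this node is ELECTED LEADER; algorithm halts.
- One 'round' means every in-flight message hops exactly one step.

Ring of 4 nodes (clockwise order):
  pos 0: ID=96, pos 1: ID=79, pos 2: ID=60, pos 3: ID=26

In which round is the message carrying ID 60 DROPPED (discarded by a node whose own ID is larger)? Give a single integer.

Round 1: pos1(id79) recv 96: fwd; pos2(id60) recv 79: fwd; pos3(id26) recv 60: fwd; pos0(id96) recv 26: drop
Round 2: pos2(id60) recv 96: fwd; pos3(id26) recv 79: fwd; pos0(id96) recv 60: drop
Round 3: pos3(id26) recv 96: fwd; pos0(id96) recv 79: drop
Round 4: pos0(id96) recv 96: ELECTED
Message ID 60 originates at pos 2; dropped at pos 0 in round 2

Answer: 2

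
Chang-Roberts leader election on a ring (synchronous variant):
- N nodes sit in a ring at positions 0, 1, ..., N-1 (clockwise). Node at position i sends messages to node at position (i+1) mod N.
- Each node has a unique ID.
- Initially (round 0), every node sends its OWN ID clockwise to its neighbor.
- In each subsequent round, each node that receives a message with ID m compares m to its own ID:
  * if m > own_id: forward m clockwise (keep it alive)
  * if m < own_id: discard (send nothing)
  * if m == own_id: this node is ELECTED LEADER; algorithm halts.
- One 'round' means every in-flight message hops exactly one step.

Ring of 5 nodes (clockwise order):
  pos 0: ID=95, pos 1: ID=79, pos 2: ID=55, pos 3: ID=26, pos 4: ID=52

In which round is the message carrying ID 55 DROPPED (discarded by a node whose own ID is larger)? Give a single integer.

Round 1: pos1(id79) recv 95: fwd; pos2(id55) recv 79: fwd; pos3(id26) recv 55: fwd; pos4(id52) recv 26: drop; pos0(id95) recv 52: drop
Round 2: pos2(id55) recv 95: fwd; pos3(id26) recv 79: fwd; pos4(id52) recv 55: fwd
Round 3: pos3(id26) recv 95: fwd; pos4(id52) recv 79: fwd; pos0(id95) recv 55: drop
Round 4: pos4(id52) recv 95: fwd; pos0(id95) recv 79: drop
Round 5: pos0(id95) recv 95: ELECTED
Message ID 55 originates at pos 2; dropped at pos 0 in round 3

Answer: 3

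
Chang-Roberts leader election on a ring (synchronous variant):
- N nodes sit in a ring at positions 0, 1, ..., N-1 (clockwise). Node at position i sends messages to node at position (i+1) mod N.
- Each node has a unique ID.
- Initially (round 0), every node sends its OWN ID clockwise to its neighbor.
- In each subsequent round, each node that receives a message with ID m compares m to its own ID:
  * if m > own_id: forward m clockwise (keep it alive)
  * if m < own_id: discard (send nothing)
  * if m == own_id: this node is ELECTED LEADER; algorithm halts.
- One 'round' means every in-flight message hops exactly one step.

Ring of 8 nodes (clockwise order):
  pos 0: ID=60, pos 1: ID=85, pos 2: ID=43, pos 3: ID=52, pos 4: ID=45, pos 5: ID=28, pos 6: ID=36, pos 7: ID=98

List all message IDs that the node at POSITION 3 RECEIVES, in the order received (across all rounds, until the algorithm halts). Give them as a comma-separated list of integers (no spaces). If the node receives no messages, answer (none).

Round 1: pos1(id85) recv 60: drop; pos2(id43) recv 85: fwd; pos3(id52) recv 43: drop; pos4(id45) recv 52: fwd; pos5(id28) recv 45: fwd; pos6(id36) recv 28: drop; pos7(id98) recv 36: drop; pos0(id60) recv 98: fwd
Round 2: pos3(id52) recv 85: fwd; pos5(id28) recv 52: fwd; pos6(id36) recv 45: fwd; pos1(id85) recv 98: fwd
Round 3: pos4(id45) recv 85: fwd; pos6(id36) recv 52: fwd; pos7(id98) recv 45: drop; pos2(id43) recv 98: fwd
Round 4: pos5(id28) recv 85: fwd; pos7(id98) recv 52: drop; pos3(id52) recv 98: fwd
Round 5: pos6(id36) recv 85: fwd; pos4(id45) recv 98: fwd
Round 6: pos7(id98) recv 85: drop; pos5(id28) recv 98: fwd
Round 7: pos6(id36) recv 98: fwd
Round 8: pos7(id98) recv 98: ELECTED

Answer: 43,85,98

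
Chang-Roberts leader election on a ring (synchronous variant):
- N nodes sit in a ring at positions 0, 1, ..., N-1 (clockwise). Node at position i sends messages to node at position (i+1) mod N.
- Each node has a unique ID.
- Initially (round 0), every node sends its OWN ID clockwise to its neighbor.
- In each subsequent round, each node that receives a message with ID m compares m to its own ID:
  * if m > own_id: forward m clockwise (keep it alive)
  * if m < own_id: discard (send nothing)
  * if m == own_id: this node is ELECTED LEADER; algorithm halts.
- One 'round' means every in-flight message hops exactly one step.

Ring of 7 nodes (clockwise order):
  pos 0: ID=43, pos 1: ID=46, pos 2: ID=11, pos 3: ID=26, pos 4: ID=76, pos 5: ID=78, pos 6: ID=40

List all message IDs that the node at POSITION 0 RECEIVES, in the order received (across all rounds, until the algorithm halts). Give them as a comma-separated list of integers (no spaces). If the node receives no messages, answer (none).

Answer: 40,78

Derivation:
Round 1: pos1(id46) recv 43: drop; pos2(id11) recv 46: fwd; pos3(id26) recv 11: drop; pos4(id76) recv 26: drop; pos5(id78) recv 76: drop; pos6(id40) recv 78: fwd; pos0(id43) recv 40: drop
Round 2: pos3(id26) recv 46: fwd; pos0(id43) recv 78: fwd
Round 3: pos4(id76) recv 46: drop; pos1(id46) recv 78: fwd
Round 4: pos2(id11) recv 78: fwd
Round 5: pos3(id26) recv 78: fwd
Round 6: pos4(id76) recv 78: fwd
Round 7: pos5(id78) recv 78: ELECTED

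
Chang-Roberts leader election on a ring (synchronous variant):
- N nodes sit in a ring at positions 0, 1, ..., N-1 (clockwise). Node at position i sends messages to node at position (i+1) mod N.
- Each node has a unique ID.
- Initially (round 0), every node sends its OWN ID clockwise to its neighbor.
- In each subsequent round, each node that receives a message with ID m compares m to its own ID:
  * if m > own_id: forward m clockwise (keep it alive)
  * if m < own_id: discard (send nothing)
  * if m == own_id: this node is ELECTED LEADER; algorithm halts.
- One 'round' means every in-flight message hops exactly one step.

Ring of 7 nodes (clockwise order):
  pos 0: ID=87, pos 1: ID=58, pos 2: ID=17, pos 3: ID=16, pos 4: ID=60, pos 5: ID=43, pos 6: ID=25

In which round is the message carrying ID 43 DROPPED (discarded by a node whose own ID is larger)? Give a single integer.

Answer: 2

Derivation:
Round 1: pos1(id58) recv 87: fwd; pos2(id17) recv 58: fwd; pos3(id16) recv 17: fwd; pos4(id60) recv 16: drop; pos5(id43) recv 60: fwd; pos6(id25) recv 43: fwd; pos0(id87) recv 25: drop
Round 2: pos2(id17) recv 87: fwd; pos3(id16) recv 58: fwd; pos4(id60) recv 17: drop; pos6(id25) recv 60: fwd; pos0(id87) recv 43: drop
Round 3: pos3(id16) recv 87: fwd; pos4(id60) recv 58: drop; pos0(id87) recv 60: drop
Round 4: pos4(id60) recv 87: fwd
Round 5: pos5(id43) recv 87: fwd
Round 6: pos6(id25) recv 87: fwd
Round 7: pos0(id87) recv 87: ELECTED
Message ID 43 originates at pos 5; dropped at pos 0 in round 2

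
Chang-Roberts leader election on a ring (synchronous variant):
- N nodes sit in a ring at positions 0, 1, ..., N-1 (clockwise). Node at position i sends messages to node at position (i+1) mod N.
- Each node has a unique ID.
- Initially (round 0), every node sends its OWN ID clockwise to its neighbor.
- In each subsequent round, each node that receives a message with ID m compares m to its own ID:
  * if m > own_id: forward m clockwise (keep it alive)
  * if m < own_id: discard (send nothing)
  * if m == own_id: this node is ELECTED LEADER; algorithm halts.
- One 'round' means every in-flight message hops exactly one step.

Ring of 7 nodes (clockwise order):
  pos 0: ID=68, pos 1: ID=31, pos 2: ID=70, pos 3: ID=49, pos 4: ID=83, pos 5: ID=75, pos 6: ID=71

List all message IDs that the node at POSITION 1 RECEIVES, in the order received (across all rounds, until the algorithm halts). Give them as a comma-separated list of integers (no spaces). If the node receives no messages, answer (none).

Answer: 68,71,75,83

Derivation:
Round 1: pos1(id31) recv 68: fwd; pos2(id70) recv 31: drop; pos3(id49) recv 70: fwd; pos4(id83) recv 49: drop; pos5(id75) recv 83: fwd; pos6(id71) recv 75: fwd; pos0(id68) recv 71: fwd
Round 2: pos2(id70) recv 68: drop; pos4(id83) recv 70: drop; pos6(id71) recv 83: fwd; pos0(id68) recv 75: fwd; pos1(id31) recv 71: fwd
Round 3: pos0(id68) recv 83: fwd; pos1(id31) recv 75: fwd; pos2(id70) recv 71: fwd
Round 4: pos1(id31) recv 83: fwd; pos2(id70) recv 75: fwd; pos3(id49) recv 71: fwd
Round 5: pos2(id70) recv 83: fwd; pos3(id49) recv 75: fwd; pos4(id83) recv 71: drop
Round 6: pos3(id49) recv 83: fwd; pos4(id83) recv 75: drop
Round 7: pos4(id83) recv 83: ELECTED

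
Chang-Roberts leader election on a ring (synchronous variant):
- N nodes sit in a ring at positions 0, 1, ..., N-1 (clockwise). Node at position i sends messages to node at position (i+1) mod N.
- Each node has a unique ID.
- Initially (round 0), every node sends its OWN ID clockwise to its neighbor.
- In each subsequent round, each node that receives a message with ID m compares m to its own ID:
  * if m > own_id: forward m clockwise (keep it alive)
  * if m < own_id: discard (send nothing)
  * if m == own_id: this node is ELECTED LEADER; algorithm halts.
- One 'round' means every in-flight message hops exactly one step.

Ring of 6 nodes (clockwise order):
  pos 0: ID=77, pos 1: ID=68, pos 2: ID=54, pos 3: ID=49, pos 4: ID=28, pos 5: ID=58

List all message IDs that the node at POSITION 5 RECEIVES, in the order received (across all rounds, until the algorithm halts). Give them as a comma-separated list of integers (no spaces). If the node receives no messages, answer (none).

Round 1: pos1(id68) recv 77: fwd; pos2(id54) recv 68: fwd; pos3(id49) recv 54: fwd; pos4(id28) recv 49: fwd; pos5(id58) recv 28: drop; pos0(id77) recv 58: drop
Round 2: pos2(id54) recv 77: fwd; pos3(id49) recv 68: fwd; pos4(id28) recv 54: fwd; pos5(id58) recv 49: drop
Round 3: pos3(id49) recv 77: fwd; pos4(id28) recv 68: fwd; pos5(id58) recv 54: drop
Round 4: pos4(id28) recv 77: fwd; pos5(id58) recv 68: fwd
Round 5: pos5(id58) recv 77: fwd; pos0(id77) recv 68: drop
Round 6: pos0(id77) recv 77: ELECTED

Answer: 28,49,54,68,77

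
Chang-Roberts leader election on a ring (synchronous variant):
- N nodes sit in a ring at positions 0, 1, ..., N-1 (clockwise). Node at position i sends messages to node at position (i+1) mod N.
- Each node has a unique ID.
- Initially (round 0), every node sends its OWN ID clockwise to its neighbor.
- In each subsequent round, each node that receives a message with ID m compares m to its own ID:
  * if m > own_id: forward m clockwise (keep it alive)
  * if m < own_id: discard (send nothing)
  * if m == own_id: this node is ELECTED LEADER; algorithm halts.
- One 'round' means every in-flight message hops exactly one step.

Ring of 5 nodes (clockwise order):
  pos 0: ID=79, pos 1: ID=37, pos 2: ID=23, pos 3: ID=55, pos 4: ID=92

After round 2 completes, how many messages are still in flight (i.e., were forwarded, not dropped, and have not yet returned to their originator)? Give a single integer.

Round 1: pos1(id37) recv 79: fwd; pos2(id23) recv 37: fwd; pos3(id55) recv 23: drop; pos4(id92) recv 55: drop; pos0(id79) recv 92: fwd
Round 2: pos2(id23) recv 79: fwd; pos3(id55) recv 37: drop; pos1(id37) recv 92: fwd
After round 2: 2 messages still in flight

Answer: 2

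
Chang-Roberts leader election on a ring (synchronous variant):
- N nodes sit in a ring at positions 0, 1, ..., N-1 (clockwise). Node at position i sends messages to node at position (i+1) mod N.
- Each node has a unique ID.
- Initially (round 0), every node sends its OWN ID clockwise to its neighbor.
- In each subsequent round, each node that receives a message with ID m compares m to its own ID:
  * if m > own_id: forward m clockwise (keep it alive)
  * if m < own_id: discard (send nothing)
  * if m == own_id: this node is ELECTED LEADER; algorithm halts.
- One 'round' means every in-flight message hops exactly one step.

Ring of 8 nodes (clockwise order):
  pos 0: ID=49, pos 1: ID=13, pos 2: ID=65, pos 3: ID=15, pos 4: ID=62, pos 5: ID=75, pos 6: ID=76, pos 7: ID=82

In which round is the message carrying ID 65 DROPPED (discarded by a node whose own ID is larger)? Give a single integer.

Answer: 3

Derivation:
Round 1: pos1(id13) recv 49: fwd; pos2(id65) recv 13: drop; pos3(id15) recv 65: fwd; pos4(id62) recv 15: drop; pos5(id75) recv 62: drop; pos6(id76) recv 75: drop; pos7(id82) recv 76: drop; pos0(id49) recv 82: fwd
Round 2: pos2(id65) recv 49: drop; pos4(id62) recv 65: fwd; pos1(id13) recv 82: fwd
Round 3: pos5(id75) recv 65: drop; pos2(id65) recv 82: fwd
Round 4: pos3(id15) recv 82: fwd
Round 5: pos4(id62) recv 82: fwd
Round 6: pos5(id75) recv 82: fwd
Round 7: pos6(id76) recv 82: fwd
Round 8: pos7(id82) recv 82: ELECTED
Message ID 65 originates at pos 2; dropped at pos 5 in round 3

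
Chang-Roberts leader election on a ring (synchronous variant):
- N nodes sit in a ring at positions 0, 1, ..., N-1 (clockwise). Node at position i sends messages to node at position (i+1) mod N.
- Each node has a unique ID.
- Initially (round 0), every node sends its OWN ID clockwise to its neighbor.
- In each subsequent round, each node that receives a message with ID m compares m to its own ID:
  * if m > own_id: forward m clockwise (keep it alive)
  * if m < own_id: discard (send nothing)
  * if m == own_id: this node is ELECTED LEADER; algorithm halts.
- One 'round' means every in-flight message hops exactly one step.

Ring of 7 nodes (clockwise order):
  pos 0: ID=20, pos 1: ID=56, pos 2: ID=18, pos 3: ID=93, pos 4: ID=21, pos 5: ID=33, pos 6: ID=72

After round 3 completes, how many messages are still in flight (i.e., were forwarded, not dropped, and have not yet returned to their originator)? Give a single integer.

Answer: 2

Derivation:
Round 1: pos1(id56) recv 20: drop; pos2(id18) recv 56: fwd; pos3(id93) recv 18: drop; pos4(id21) recv 93: fwd; pos5(id33) recv 21: drop; pos6(id72) recv 33: drop; pos0(id20) recv 72: fwd
Round 2: pos3(id93) recv 56: drop; pos5(id33) recv 93: fwd; pos1(id56) recv 72: fwd
Round 3: pos6(id72) recv 93: fwd; pos2(id18) recv 72: fwd
After round 3: 2 messages still in flight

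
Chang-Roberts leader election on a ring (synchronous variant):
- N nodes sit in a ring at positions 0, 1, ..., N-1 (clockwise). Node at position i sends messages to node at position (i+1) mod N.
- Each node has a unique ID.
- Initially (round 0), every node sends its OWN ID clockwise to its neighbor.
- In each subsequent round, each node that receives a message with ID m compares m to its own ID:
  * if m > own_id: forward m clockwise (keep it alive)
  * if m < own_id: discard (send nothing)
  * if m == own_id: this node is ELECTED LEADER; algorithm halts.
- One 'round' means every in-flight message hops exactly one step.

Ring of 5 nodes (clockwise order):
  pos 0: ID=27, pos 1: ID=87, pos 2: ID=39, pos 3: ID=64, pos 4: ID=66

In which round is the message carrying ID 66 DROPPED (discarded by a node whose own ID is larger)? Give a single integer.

Round 1: pos1(id87) recv 27: drop; pos2(id39) recv 87: fwd; pos3(id64) recv 39: drop; pos4(id66) recv 64: drop; pos0(id27) recv 66: fwd
Round 2: pos3(id64) recv 87: fwd; pos1(id87) recv 66: drop
Round 3: pos4(id66) recv 87: fwd
Round 4: pos0(id27) recv 87: fwd
Round 5: pos1(id87) recv 87: ELECTED
Message ID 66 originates at pos 4; dropped at pos 1 in round 2

Answer: 2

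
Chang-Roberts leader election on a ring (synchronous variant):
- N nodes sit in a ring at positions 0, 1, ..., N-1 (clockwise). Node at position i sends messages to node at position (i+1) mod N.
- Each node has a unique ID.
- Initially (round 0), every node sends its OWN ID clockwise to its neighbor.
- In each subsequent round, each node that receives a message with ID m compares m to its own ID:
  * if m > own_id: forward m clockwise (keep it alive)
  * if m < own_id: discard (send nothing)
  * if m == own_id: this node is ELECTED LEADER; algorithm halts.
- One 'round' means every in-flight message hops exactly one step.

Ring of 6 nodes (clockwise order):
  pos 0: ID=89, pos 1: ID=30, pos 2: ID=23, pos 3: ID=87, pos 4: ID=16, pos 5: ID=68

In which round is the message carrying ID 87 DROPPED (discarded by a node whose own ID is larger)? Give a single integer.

Answer: 3

Derivation:
Round 1: pos1(id30) recv 89: fwd; pos2(id23) recv 30: fwd; pos3(id87) recv 23: drop; pos4(id16) recv 87: fwd; pos5(id68) recv 16: drop; pos0(id89) recv 68: drop
Round 2: pos2(id23) recv 89: fwd; pos3(id87) recv 30: drop; pos5(id68) recv 87: fwd
Round 3: pos3(id87) recv 89: fwd; pos0(id89) recv 87: drop
Round 4: pos4(id16) recv 89: fwd
Round 5: pos5(id68) recv 89: fwd
Round 6: pos0(id89) recv 89: ELECTED
Message ID 87 originates at pos 3; dropped at pos 0 in round 3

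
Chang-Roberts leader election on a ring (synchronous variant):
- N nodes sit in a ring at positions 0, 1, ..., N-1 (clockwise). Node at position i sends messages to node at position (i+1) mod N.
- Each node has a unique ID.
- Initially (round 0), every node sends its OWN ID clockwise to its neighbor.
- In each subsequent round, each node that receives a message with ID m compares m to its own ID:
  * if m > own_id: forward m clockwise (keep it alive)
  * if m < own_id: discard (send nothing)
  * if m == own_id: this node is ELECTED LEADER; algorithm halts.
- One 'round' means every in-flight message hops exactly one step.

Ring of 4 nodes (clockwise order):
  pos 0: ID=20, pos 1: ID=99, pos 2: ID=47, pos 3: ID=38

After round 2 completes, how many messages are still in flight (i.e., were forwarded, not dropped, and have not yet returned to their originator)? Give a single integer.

Answer: 2

Derivation:
Round 1: pos1(id99) recv 20: drop; pos2(id47) recv 99: fwd; pos3(id38) recv 47: fwd; pos0(id20) recv 38: fwd
Round 2: pos3(id38) recv 99: fwd; pos0(id20) recv 47: fwd; pos1(id99) recv 38: drop
After round 2: 2 messages still in flight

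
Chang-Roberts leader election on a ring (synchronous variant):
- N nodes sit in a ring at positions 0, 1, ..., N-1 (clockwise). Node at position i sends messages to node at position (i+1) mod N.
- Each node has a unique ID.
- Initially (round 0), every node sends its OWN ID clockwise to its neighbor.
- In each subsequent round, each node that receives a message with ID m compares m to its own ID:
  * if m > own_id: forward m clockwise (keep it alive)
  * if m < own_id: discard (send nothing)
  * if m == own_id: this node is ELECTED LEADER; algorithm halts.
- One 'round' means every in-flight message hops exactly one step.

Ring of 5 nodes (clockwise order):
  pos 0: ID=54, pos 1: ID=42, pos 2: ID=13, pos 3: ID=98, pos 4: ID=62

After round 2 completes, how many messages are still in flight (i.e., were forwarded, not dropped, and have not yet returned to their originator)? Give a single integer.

Answer: 3

Derivation:
Round 1: pos1(id42) recv 54: fwd; pos2(id13) recv 42: fwd; pos3(id98) recv 13: drop; pos4(id62) recv 98: fwd; pos0(id54) recv 62: fwd
Round 2: pos2(id13) recv 54: fwd; pos3(id98) recv 42: drop; pos0(id54) recv 98: fwd; pos1(id42) recv 62: fwd
After round 2: 3 messages still in flight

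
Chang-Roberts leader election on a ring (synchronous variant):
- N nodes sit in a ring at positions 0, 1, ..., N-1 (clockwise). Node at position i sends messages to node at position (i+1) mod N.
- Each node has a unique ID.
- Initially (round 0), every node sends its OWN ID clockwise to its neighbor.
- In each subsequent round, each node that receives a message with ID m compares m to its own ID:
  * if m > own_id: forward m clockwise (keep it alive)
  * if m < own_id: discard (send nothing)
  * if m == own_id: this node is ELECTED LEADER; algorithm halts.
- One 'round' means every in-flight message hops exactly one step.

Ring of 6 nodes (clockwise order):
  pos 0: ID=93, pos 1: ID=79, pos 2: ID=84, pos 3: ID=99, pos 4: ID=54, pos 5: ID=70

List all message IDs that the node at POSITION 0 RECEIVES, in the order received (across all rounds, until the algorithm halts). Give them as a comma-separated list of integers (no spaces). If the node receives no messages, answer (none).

Answer: 70,99

Derivation:
Round 1: pos1(id79) recv 93: fwd; pos2(id84) recv 79: drop; pos3(id99) recv 84: drop; pos4(id54) recv 99: fwd; pos5(id70) recv 54: drop; pos0(id93) recv 70: drop
Round 2: pos2(id84) recv 93: fwd; pos5(id70) recv 99: fwd
Round 3: pos3(id99) recv 93: drop; pos0(id93) recv 99: fwd
Round 4: pos1(id79) recv 99: fwd
Round 5: pos2(id84) recv 99: fwd
Round 6: pos3(id99) recv 99: ELECTED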